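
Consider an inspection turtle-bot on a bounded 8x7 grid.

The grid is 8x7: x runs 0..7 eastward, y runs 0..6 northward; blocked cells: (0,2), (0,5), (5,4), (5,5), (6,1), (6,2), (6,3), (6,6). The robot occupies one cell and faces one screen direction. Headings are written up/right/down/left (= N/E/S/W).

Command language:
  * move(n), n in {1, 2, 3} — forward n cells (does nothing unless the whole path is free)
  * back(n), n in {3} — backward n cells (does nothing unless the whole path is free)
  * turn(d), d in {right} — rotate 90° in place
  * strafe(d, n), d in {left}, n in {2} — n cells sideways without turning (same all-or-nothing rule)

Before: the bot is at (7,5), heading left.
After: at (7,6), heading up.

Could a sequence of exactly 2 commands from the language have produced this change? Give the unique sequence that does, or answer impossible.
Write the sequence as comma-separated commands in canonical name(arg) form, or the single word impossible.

turn(right), move(1)

key: cell and facing (now N) both changed — the 2 commands mix motion and turning
begin: at (7,5), heading left
[1] after turn(right): at (7,5), heading up
[2] after move(1): at (7,6), heading up
uniquely the one of 36 2-step routes that fits.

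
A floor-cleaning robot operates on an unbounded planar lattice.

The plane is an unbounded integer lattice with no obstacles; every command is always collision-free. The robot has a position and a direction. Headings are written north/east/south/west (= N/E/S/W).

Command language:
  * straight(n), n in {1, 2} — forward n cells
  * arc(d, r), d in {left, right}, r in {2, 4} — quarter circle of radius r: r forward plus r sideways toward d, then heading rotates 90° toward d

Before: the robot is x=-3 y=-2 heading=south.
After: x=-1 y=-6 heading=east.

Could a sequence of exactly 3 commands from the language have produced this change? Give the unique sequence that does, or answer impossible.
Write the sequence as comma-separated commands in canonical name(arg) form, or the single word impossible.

key: order matters: swapping straight(1) and arc(left, 2) lands elsewhere
start: x=-3 y=-2 heading=south
t=1 straight(1) ⇒ x=-3 y=-3 heading=south
t=2 straight(1) ⇒ x=-3 y=-4 heading=south
t=3 arc(left, 2) ⇒ x=-1 y=-6 heading=east
no rival 3-sequence matches.

straight(1), straight(1), arc(left, 2)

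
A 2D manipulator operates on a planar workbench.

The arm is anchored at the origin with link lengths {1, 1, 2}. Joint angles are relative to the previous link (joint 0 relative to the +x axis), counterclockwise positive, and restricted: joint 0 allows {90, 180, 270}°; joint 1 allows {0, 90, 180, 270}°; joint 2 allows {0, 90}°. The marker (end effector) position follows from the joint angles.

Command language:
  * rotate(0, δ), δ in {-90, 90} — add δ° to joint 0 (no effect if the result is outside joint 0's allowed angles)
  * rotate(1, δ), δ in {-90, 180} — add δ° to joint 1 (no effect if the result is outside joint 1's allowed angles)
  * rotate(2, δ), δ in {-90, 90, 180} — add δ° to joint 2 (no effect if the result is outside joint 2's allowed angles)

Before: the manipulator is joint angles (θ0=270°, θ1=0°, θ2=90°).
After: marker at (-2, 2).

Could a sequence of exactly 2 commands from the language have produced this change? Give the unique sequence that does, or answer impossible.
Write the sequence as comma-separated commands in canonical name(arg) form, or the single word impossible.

rotate(0, -90), rotate(0, -90)

start: joint angles (θ0=270°, θ1=0°, θ2=90°)
1. rotate(0, -90) → joint angles (θ0=180°, θ1=0°, θ2=90°)
2. rotate(0, -90) → joint angles (θ0=90°, θ1=0°, θ2=90°)
no other 2-command option fits: unique.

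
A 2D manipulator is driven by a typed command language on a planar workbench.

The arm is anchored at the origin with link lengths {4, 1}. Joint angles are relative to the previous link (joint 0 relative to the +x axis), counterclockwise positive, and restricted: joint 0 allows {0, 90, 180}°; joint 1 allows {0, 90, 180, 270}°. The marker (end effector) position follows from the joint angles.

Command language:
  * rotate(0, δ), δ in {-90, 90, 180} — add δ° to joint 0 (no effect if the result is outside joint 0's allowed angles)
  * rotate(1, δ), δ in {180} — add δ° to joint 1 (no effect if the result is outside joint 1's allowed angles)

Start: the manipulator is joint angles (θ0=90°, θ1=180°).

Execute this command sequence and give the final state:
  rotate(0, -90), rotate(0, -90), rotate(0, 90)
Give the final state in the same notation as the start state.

joint angles (θ0=90°, θ1=180°)

from: joint angles (θ0=90°, θ1=180°)
1. rotate(0, -90) → joint angles (θ0=0°, θ1=180°)
2. rotate(0, -90) → joint angles (θ0=0°, θ1=180°)
3. rotate(0, 90) → joint angles (θ0=90°, θ1=180°)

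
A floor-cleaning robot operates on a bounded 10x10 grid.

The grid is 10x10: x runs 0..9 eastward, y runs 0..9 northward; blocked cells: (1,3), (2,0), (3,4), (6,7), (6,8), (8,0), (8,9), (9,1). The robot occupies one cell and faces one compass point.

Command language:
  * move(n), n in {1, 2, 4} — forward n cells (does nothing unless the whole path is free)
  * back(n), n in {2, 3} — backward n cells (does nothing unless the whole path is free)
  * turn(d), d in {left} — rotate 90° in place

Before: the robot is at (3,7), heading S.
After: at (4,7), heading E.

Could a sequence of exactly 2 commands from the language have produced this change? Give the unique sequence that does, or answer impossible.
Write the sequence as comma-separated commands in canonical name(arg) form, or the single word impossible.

key: order matters: swapping turn(left) and move(1) lands elsewhere
from: at (3,7), heading S
step 1 (turn(left)): at (3,7), heading E
step 2 (move(1)): at (4,7), heading E
no other 2-command option fits: unique.

turn(left), move(1)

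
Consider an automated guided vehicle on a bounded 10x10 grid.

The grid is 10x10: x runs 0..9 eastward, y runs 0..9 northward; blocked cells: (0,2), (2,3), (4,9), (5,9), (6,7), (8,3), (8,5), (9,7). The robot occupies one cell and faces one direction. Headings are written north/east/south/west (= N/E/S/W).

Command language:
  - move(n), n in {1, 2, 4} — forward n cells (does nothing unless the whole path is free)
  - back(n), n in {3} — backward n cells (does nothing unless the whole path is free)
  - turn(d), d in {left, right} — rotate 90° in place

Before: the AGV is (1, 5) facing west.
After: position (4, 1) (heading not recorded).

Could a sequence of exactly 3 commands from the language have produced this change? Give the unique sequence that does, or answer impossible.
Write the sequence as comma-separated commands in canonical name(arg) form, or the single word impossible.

back(3), turn(left), move(4)

key: order matters: swapping back(3) and move(4) lands elsewhere
t0: (1, 5) facing west
step 1 (back(3)): (4, 5) facing west
step 2 (turn(left)): (4, 5) facing south
step 3 (move(4)): (4, 1) facing south
no other 3-command option fits: unique.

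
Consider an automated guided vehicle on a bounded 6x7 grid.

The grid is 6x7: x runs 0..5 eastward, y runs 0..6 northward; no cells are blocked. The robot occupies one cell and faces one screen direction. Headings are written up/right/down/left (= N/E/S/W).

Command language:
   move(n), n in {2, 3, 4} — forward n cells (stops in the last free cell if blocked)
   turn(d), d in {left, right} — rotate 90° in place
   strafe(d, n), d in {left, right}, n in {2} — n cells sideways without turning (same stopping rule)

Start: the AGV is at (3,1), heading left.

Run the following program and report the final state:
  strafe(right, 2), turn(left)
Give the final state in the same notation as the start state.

start: at (3,1), heading left
t=1 strafe(right, 2) ⇒ at (3,3), heading left
t=2 turn(left) ⇒ at (3,3), heading down

at (3,3), heading down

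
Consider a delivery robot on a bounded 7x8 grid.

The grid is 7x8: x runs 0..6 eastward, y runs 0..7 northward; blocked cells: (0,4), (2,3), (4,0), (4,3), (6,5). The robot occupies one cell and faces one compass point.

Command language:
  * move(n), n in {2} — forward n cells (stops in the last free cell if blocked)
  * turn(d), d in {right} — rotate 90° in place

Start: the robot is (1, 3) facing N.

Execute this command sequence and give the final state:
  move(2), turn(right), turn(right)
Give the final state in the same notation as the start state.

start: (1, 3) facing N
[1] after move(2): (1, 5) facing N
[2] after turn(right): (1, 5) facing E
[3] after turn(right): (1, 5) facing S

(1, 5) facing S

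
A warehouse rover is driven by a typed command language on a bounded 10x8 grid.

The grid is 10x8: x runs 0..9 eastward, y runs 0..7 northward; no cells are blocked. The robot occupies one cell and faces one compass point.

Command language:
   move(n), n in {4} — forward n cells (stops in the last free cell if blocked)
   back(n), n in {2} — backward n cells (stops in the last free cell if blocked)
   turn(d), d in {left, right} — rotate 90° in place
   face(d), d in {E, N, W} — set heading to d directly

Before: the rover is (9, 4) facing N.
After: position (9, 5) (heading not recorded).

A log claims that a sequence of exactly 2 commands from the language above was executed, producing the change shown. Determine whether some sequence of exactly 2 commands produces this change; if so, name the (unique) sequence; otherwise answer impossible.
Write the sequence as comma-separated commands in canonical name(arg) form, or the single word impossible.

key: running back(2) before move(4) would end elsewhere — order is forced
t0: (9, 4) facing N
step 1 (move(4)): (9, 7) facing N
step 2 (back(2)): (9, 5) facing N
all 49 alternatives checked — unique.

move(4), back(2)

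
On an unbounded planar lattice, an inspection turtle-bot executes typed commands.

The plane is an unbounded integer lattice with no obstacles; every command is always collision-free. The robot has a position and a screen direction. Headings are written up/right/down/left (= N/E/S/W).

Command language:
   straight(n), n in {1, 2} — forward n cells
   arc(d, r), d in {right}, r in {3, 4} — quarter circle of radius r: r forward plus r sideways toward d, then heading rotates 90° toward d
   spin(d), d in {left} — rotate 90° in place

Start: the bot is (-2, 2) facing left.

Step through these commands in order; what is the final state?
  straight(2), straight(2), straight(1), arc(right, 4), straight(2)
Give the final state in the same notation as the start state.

begin: (-2, 2) facing left
step 1 (straight(2)): (-4, 2) facing left
step 2 (straight(2)): (-6, 2) facing left
step 3 (straight(1)): (-7, 2) facing left
step 4 (arc(right, 4)): (-11, 6) facing up
step 5 (straight(2)): (-11, 8) facing up

(-11, 8) facing up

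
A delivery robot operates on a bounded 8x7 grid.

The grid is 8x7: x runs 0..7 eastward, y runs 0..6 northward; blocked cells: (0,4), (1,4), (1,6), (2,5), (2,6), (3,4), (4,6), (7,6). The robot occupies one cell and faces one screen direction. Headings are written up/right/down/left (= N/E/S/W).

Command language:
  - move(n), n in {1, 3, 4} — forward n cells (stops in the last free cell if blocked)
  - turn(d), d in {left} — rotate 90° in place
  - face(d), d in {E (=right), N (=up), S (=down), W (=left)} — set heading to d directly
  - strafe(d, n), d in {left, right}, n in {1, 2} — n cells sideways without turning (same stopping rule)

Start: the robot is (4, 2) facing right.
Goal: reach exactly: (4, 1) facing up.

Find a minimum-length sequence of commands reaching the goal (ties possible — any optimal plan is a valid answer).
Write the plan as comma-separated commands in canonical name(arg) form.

t0: (4, 2) facing right
step 1 (strafe(right, 1)): (4, 1) facing right
step 2 (turn(left)): (4, 1) facing up
no 1-step plan works, so 2 is optimal.

strafe(right, 1), turn(left)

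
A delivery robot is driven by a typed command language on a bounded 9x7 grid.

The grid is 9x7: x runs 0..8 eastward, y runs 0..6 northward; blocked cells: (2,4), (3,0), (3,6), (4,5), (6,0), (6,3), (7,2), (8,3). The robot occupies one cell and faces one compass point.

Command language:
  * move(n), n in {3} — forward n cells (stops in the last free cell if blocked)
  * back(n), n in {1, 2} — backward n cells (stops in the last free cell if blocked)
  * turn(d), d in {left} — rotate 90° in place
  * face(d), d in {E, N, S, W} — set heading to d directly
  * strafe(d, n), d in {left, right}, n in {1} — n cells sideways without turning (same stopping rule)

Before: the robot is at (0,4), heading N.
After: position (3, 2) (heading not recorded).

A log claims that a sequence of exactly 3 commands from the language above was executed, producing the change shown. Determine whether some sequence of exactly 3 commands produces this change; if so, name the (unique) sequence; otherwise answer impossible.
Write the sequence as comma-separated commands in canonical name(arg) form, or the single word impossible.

back(2), face(E), move(3)

key: order matters: swapping back(2) and move(3) lands elsewhere
initial: at (0,4), heading N
step 1 (back(2)): at (0,2), heading N
step 2 (face(E)): at (0,2), heading E
step 3 (move(3)): at (3,2), heading E
uniquely the one of 1000 3-step routes that fits.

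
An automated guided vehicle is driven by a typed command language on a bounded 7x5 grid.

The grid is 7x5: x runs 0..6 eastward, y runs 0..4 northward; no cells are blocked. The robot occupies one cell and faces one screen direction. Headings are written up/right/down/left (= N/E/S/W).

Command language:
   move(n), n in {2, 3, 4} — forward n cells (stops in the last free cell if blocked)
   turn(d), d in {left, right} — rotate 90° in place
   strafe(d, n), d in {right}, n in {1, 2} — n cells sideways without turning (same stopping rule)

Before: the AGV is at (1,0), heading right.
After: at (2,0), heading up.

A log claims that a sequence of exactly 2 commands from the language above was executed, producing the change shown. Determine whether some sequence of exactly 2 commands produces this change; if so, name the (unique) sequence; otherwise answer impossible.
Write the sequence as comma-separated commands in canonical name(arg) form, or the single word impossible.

turn(left), strafe(right, 1)

key: running strafe(right, 1) before turn(left) would end elsewhere — order is forced
start: at (1,0), heading right
t=1 turn(left) ⇒ at (1,0), heading up
t=2 strafe(right, 1) ⇒ at (2,0), heading up
no other 2-command option fits: unique.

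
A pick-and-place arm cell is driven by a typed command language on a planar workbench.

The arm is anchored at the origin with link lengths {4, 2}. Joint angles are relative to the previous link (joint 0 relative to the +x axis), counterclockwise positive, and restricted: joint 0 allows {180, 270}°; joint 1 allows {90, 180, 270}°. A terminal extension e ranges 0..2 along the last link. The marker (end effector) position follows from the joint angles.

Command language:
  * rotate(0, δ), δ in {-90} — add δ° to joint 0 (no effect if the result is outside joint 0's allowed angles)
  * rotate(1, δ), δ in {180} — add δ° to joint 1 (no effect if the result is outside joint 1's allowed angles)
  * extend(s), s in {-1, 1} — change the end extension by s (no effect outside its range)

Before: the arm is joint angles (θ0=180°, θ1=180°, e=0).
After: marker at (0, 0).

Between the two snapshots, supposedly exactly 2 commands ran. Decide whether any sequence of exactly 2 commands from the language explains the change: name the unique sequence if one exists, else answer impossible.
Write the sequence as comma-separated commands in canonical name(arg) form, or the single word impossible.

from: joint angles (θ0=180°, θ1=180°, e=0)
t=1 extend(1) ⇒ joint angles (θ0=180°, θ1=180°, e=1)
t=2 extend(1) ⇒ joint angles (θ0=180°, θ1=180°, e=2)
no other 2-command option fits: unique.

extend(1), extend(1)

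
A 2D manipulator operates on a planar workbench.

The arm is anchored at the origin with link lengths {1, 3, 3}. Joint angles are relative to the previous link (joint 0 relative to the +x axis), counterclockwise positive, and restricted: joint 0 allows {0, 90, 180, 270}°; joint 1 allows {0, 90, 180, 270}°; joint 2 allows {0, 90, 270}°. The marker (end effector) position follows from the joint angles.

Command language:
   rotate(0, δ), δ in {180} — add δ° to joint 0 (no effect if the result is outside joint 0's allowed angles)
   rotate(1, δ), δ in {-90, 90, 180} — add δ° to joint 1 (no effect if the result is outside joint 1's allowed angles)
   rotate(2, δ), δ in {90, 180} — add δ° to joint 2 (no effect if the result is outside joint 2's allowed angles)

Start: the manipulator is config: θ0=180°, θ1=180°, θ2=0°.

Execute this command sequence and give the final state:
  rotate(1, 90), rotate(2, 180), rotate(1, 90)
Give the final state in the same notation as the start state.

t0: config: θ0=180°, θ1=180°, θ2=0°
t=1 rotate(1, 90) ⇒ config: θ0=180°, θ1=270°, θ2=0°
t=2 rotate(2, 180) ⇒ config: θ0=180°, θ1=270°, θ2=0°
t=3 rotate(1, 90) ⇒ config: θ0=180°, θ1=0°, θ2=0°

config: θ0=180°, θ1=0°, θ2=0°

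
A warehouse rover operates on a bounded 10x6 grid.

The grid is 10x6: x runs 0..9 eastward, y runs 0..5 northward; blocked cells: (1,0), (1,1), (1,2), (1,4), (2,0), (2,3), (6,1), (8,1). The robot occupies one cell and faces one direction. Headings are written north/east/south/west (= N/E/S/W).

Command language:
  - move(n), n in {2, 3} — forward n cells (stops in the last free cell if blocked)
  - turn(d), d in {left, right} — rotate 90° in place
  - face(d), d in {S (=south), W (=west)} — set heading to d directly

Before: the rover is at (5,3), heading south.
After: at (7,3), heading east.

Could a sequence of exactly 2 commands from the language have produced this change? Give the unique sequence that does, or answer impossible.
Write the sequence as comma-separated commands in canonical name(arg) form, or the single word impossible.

key: running move(2) before turn(left) would end elsewhere — order is forced
start: at (5,3), heading south
t=1 turn(left) ⇒ at (5,3), heading east
t=2 move(2) ⇒ at (7,3), heading east
all 36 alternatives checked — unique.

turn(left), move(2)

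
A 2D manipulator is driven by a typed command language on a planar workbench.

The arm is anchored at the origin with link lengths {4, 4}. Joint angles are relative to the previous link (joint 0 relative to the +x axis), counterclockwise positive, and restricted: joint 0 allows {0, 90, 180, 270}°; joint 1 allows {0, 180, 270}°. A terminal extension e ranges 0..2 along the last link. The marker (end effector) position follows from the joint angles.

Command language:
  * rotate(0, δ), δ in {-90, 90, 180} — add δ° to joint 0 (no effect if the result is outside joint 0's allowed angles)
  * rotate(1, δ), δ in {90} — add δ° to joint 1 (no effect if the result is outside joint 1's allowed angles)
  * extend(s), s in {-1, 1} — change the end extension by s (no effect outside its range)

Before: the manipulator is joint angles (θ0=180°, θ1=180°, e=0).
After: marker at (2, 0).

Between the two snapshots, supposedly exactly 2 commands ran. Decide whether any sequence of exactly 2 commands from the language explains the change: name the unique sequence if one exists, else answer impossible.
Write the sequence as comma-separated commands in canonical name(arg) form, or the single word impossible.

begin: joint angles (θ0=180°, θ1=180°, e=0)
t=1 extend(1) ⇒ joint angles (θ0=180°, θ1=180°, e=1)
t=2 extend(1) ⇒ joint angles (θ0=180°, θ1=180°, e=2)
no rival 2-sequence matches.

extend(1), extend(1)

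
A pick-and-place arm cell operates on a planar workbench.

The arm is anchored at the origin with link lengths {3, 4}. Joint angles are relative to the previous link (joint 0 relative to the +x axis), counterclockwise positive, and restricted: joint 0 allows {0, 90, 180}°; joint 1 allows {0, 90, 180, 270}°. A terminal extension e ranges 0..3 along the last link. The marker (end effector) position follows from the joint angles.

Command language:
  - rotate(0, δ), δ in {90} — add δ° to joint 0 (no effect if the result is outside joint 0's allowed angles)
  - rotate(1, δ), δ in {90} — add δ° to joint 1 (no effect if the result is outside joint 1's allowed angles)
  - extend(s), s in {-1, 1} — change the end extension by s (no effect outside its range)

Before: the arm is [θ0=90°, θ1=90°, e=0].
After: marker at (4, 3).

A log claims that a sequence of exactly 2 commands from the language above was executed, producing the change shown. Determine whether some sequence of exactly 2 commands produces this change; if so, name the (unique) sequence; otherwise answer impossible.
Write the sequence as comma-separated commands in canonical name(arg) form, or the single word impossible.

rotate(1, 90), rotate(1, 90)

begin: [θ0=90°, θ1=90°, e=0]
[1] after rotate(1, 90): [θ0=90°, θ1=180°, e=0]
[2] after rotate(1, 90): [θ0=90°, θ1=270°, e=0]
all 16 alternatives checked — unique.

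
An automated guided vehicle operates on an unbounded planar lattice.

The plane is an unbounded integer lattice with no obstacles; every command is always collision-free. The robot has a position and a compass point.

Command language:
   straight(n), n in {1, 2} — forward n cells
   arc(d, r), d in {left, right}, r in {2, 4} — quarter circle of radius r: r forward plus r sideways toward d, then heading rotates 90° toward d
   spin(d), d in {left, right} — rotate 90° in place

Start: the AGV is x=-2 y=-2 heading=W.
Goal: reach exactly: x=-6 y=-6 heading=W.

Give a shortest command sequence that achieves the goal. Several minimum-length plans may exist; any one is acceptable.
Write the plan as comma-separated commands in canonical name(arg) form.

spin(left), arc(right, 4)

start: x=-2 y=-2 heading=W
step 1 (spin(left)): x=-2 y=-2 heading=S
step 2 (arc(right, 4)): x=-6 y=-6 heading=W
no 1-step plan works, so 2 is optimal.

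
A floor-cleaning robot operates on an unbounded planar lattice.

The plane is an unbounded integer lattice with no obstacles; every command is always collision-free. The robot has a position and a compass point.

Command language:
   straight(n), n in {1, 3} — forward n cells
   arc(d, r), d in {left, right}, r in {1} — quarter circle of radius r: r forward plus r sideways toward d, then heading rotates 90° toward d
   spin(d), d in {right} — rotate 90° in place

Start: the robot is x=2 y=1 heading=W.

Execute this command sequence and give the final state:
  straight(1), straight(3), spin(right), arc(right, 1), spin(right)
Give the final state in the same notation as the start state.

initial: x=2 y=1 heading=W
t=1 straight(1) ⇒ x=1 y=1 heading=W
t=2 straight(3) ⇒ x=-2 y=1 heading=W
t=3 spin(right) ⇒ x=-2 y=1 heading=N
t=4 arc(right, 1) ⇒ x=-1 y=2 heading=E
t=5 spin(right) ⇒ x=-1 y=2 heading=S

x=-1 y=2 heading=S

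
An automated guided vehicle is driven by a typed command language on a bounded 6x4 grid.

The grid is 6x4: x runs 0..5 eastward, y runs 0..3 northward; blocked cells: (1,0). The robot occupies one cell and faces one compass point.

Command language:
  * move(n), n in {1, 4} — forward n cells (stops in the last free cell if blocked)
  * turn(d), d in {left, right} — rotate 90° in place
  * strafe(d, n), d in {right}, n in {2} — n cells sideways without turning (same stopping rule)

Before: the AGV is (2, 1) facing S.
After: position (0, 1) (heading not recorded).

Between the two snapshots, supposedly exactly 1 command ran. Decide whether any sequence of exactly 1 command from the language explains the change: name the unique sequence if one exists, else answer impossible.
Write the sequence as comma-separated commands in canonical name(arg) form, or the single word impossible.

strafe(right, 2)

begin: (2, 1) facing S
[1] after strafe(right, 2): (0, 1) facing S
all 5 alternatives checked — unique.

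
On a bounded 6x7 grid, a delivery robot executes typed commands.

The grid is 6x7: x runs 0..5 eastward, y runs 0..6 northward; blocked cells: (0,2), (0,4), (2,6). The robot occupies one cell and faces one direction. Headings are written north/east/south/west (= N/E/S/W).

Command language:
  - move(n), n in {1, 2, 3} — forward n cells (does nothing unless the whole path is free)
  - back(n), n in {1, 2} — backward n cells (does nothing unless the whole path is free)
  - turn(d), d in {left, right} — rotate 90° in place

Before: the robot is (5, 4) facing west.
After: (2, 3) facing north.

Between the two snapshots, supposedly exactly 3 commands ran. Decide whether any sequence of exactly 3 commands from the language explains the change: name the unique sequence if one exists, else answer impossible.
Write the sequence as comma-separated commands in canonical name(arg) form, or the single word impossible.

move(3), turn(right), back(1)

key: cell and facing (now N) both changed — the 3 commands mix motion and turning
start: (5, 4) facing west
[1] after move(3): (2, 4) facing west
[2] after turn(right): (2, 4) facing north
[3] after back(1): (2, 3) facing north
no rival 3-sequence matches.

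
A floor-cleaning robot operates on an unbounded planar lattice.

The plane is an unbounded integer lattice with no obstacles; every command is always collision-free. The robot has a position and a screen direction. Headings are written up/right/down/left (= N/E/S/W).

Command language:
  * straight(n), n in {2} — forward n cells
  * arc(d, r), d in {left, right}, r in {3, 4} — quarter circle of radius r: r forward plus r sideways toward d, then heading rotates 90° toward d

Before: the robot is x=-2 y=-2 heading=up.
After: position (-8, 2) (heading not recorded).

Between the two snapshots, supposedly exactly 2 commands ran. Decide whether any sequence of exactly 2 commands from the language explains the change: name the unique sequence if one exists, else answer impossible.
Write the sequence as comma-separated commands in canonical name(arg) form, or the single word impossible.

arc(left, 4), straight(2)

key: order matters: swapping arc(left, 4) and straight(2) lands elsewhere
begin: x=-2 y=-2 heading=up
step 1 (arc(left, 4)): x=-6 y=2 heading=left
step 2 (straight(2)): x=-8 y=2 heading=left
uniquely the one of 25 2-step routes that fits.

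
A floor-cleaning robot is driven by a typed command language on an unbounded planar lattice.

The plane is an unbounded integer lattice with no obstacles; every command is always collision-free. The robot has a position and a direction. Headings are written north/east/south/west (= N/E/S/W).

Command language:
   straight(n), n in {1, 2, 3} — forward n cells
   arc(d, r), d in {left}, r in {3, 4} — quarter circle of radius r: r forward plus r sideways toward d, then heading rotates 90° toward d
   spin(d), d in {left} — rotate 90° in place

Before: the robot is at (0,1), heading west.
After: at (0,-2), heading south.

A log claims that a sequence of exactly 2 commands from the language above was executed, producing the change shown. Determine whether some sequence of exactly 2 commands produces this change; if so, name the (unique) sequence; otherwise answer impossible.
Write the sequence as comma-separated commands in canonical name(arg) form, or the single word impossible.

key: cell and facing (now S) both changed — the 2 commands mix motion and turning
begin: at (0,1), heading west
1. spin(left) → at (0,1), heading south
2. straight(3) → at (0,-2), heading south
all 36 alternatives checked — unique.

spin(left), straight(3)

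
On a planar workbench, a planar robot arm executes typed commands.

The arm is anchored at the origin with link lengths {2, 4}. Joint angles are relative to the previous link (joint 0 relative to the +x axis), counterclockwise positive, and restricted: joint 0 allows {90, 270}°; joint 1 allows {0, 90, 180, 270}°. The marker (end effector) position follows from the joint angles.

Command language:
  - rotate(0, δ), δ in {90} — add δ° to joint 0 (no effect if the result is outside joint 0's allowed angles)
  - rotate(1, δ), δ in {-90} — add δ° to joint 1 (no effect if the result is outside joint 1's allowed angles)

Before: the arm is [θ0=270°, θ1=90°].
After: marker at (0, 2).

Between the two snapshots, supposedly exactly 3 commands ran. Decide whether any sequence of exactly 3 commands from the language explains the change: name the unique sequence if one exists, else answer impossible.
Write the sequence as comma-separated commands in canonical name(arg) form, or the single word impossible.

t0: [θ0=270°, θ1=90°]
[1] after rotate(1, -90): [θ0=270°, θ1=0°]
[2] after rotate(1, -90): [θ0=270°, θ1=270°]
[3] after rotate(1, -90): [θ0=270°, θ1=180°]
no other 3-command option fits: unique.

rotate(1, -90), rotate(1, -90), rotate(1, -90)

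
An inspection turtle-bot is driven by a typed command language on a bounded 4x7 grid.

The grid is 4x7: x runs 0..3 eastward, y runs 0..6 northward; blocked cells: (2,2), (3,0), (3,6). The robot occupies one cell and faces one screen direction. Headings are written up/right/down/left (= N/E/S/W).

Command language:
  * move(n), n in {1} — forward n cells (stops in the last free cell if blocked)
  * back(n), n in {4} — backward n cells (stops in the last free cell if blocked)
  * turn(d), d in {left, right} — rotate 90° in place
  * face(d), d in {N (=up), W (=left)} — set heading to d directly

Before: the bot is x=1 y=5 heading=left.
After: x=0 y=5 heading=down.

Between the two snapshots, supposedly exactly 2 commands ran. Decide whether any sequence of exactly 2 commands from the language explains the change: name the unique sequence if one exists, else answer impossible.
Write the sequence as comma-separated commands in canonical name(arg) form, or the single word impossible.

key: cell and facing (now S) both changed — the 2 commands mix motion and turning
initial: x=1 y=5 heading=left
[1] after move(1): x=0 y=5 heading=left
[2] after turn(left): x=0 y=5 heading=down
no rival 2-sequence matches.

move(1), turn(left)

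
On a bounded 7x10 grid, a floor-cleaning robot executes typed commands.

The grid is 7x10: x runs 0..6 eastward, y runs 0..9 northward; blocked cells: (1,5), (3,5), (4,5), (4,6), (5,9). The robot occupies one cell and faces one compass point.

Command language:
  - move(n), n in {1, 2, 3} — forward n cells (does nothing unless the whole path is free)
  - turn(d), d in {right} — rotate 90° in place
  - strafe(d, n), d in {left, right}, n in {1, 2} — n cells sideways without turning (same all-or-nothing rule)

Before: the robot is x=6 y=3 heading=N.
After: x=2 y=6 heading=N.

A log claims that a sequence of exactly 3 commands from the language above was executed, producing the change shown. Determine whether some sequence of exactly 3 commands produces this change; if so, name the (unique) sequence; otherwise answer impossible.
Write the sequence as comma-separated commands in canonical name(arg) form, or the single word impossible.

strafe(left, 2), strafe(left, 2), move(3)

key: heading stays N — no command in the sequence turns
start: x=6 y=3 heading=N
[1] after strafe(left, 2): x=4 y=3 heading=N
[2] after strafe(left, 2): x=2 y=3 heading=N
[3] after move(3): x=2 y=6 heading=N
no rival 3-sequence matches.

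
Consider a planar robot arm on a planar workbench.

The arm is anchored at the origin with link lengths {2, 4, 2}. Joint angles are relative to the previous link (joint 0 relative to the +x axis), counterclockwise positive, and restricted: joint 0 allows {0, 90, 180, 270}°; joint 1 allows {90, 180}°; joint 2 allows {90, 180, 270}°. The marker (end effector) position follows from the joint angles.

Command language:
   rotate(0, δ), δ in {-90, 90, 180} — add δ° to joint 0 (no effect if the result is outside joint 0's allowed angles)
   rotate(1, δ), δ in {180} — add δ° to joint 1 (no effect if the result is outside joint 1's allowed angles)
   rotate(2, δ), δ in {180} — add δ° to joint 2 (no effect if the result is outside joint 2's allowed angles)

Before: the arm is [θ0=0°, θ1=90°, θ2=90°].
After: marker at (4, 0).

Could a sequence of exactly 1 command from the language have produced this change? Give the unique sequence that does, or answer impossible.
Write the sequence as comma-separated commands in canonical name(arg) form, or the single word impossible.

initial: [θ0=0°, θ1=90°, θ2=90°]
step 1 (rotate(0, -90)): [θ0=270°, θ1=90°, θ2=90°]
uniquely the one of 5 1-step routes that fits.

rotate(0, -90)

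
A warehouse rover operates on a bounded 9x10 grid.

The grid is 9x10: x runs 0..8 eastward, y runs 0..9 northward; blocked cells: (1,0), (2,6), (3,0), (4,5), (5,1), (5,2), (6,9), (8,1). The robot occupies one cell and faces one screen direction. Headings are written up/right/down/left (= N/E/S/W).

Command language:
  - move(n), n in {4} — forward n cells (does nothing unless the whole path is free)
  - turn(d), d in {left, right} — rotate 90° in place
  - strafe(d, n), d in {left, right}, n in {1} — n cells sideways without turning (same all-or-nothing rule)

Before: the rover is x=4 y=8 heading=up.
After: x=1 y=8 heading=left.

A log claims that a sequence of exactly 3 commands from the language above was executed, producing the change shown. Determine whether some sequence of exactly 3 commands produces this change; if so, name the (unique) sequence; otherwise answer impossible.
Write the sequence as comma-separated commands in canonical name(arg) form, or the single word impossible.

strafe(right, 1), turn(left), move(4)

key: order matters: swapping strafe(right, 1) and move(4) lands elsewhere
begin: x=4 y=8 heading=up
[1] after strafe(right, 1): x=5 y=8 heading=up
[2] after turn(left): x=5 y=8 heading=left
[3] after move(4): x=1 y=8 heading=left
no other 3-command option fits: unique.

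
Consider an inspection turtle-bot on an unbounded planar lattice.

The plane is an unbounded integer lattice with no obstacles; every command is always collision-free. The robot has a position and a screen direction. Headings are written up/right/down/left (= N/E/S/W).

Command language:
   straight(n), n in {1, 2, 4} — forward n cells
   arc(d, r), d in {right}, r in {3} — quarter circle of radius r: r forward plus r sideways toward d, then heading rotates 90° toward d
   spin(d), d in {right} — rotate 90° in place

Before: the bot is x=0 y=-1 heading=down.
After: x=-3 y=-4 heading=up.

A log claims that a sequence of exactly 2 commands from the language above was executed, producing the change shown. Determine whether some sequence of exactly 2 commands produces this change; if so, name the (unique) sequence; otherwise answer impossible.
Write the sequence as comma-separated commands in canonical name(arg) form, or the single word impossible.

arc(right, 3), spin(right)

key: position moved to (-3,-4) AND the heading swung to N — translation plus rotation needed
t0: x=0 y=-1 heading=down
1. arc(right, 3) → x=-3 y=-4 heading=left
2. spin(right) → x=-3 y=-4 heading=up
all 25 alternatives checked — unique.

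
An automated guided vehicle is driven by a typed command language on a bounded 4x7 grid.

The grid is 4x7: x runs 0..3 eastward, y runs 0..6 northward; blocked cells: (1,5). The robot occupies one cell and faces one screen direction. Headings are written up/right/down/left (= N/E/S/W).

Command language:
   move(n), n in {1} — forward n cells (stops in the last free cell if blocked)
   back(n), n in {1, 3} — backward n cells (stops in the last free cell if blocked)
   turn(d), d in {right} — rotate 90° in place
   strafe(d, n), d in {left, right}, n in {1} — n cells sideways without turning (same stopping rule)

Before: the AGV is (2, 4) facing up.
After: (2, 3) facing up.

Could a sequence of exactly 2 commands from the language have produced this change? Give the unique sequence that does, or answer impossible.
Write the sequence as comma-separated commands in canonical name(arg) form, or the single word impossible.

no 2-step route produces this change.

impossible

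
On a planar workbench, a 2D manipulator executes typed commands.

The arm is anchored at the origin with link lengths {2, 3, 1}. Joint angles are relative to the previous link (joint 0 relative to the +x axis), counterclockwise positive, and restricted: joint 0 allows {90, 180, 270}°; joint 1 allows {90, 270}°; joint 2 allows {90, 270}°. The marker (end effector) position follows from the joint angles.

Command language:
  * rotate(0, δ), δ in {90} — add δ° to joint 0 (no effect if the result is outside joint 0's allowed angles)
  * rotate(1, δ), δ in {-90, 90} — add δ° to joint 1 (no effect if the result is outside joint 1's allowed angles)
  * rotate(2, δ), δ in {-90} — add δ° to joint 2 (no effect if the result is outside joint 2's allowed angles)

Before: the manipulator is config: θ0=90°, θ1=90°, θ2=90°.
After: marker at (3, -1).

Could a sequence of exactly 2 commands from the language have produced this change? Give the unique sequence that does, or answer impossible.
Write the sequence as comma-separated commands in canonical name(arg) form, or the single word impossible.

rotate(0, 90), rotate(0, 90)

begin: config: θ0=90°, θ1=90°, θ2=90°
step 1 (rotate(0, 90)): config: θ0=180°, θ1=90°, θ2=90°
step 2 (rotate(0, 90)): config: θ0=270°, θ1=90°, θ2=90°
no rival 2-sequence matches.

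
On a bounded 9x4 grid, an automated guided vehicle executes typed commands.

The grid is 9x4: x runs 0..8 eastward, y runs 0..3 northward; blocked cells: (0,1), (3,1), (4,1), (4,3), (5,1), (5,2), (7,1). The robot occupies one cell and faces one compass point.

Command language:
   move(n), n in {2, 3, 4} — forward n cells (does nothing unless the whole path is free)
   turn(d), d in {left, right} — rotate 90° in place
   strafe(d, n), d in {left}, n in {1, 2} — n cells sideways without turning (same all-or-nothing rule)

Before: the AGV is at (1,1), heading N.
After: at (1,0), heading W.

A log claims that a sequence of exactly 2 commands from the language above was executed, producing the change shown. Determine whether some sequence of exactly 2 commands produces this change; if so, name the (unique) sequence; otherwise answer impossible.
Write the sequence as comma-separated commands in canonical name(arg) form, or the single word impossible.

turn(left), strafe(left, 1)

key: running strafe(left, 1) before turn(left) would end elsewhere — order is forced
t0: at (1,1), heading N
[1] after turn(left): at (1,1), heading W
[2] after strafe(left, 1): at (1,0), heading W
no rival 2-sequence matches.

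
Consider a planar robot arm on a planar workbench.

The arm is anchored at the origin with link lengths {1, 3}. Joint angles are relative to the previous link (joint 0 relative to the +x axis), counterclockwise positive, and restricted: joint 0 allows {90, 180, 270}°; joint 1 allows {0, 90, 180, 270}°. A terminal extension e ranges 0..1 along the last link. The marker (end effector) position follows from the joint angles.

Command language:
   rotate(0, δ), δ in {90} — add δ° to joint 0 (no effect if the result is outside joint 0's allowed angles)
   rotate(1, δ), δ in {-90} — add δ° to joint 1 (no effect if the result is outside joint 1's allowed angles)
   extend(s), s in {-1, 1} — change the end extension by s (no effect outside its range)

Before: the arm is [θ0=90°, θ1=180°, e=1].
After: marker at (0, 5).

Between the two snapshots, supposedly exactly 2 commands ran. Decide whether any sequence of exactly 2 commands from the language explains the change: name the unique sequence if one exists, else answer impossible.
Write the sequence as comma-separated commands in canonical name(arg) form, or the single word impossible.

t0: [θ0=90°, θ1=180°, e=1]
[1] after rotate(1, -90): [θ0=90°, θ1=90°, e=1]
[2] after rotate(1, -90): [θ0=90°, θ1=0°, e=1]
uniquely the one of 16 2-step routes that fits.

rotate(1, -90), rotate(1, -90)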